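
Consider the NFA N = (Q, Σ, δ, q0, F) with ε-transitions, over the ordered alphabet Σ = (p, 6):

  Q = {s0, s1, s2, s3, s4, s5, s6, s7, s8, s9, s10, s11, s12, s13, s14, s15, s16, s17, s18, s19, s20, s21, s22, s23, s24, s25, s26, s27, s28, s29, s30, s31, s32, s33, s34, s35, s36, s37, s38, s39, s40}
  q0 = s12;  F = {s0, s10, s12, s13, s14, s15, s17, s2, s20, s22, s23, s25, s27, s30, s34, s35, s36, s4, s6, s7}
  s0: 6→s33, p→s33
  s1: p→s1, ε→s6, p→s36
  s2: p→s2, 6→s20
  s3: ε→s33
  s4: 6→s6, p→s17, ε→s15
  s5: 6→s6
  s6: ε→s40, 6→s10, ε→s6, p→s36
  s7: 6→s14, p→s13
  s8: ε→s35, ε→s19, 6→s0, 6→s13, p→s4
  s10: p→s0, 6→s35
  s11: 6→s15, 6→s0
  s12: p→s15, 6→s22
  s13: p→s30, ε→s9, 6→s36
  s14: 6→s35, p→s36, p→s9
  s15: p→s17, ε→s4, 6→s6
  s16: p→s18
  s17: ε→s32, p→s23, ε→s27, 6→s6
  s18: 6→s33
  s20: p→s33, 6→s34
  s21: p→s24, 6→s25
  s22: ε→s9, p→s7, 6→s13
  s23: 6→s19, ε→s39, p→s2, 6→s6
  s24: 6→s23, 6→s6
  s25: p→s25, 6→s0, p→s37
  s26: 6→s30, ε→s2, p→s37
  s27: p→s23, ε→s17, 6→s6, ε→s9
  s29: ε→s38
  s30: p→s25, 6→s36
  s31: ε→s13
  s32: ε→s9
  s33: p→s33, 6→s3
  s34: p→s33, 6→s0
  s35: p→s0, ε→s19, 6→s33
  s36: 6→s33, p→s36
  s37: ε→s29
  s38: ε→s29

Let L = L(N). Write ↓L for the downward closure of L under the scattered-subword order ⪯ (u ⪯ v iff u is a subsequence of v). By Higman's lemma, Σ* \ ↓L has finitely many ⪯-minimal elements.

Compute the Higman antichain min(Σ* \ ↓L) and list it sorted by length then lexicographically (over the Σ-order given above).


|Q|=41, |F|=20, |δ|=83 (22 ε).
min D↑ (19 st, q0=0, F={13}): 0:p→1,6→2 1:p→3,6→4 2:p→5,6→6 3:p→7,6→4 4:p→8,6→9 5:p→6,6→10 6:p→11,6→8 7:p→12,6→4 8:p→8,6→13 9:p→14,6→15 10:p→8,6→15 11:p→16,6→8 12:p→12,6→17 13:p→13,6→13 14:p→13,6→13 15:p→14,6→13 16:p→16,6→14 17:p→13,6→18 18:p→13,6→14.
'p6p6': |S_i|=[30, 28, 13, 5, 2] end={s3,s33} rej; 4/4 single-dels accept.
'6666': |S_i|=[30, 21, 16, 6, 2] end={s3,s33} — reject; 4/4 del acc.
'p66pp': N↓-sim [30, 28, 13, 7, 3, 2] end={s3,s33} — reject; 5/5 del acc.
'6pp66': |S_i|=[30, 21, 15, 11, 4, 2] end={s3,s33} rej; 5/5 single-dels accept.
'pppp6p': run [30, 28, 24, 19, 11, 5, 2] end={s3,s33} — reject; 6/6 single-dels accept.
'66pp6p': N↓-sim [30, 21, 16, 10, 8, 3, 2] end={s3,s33} ∉↓L; 6/6 del acc.
6 words, ⪯-incomp.

min(Σ*\↓L) = [p6p6, 6666, p66pp, 6pp66, pppp6p, 66pp6p].


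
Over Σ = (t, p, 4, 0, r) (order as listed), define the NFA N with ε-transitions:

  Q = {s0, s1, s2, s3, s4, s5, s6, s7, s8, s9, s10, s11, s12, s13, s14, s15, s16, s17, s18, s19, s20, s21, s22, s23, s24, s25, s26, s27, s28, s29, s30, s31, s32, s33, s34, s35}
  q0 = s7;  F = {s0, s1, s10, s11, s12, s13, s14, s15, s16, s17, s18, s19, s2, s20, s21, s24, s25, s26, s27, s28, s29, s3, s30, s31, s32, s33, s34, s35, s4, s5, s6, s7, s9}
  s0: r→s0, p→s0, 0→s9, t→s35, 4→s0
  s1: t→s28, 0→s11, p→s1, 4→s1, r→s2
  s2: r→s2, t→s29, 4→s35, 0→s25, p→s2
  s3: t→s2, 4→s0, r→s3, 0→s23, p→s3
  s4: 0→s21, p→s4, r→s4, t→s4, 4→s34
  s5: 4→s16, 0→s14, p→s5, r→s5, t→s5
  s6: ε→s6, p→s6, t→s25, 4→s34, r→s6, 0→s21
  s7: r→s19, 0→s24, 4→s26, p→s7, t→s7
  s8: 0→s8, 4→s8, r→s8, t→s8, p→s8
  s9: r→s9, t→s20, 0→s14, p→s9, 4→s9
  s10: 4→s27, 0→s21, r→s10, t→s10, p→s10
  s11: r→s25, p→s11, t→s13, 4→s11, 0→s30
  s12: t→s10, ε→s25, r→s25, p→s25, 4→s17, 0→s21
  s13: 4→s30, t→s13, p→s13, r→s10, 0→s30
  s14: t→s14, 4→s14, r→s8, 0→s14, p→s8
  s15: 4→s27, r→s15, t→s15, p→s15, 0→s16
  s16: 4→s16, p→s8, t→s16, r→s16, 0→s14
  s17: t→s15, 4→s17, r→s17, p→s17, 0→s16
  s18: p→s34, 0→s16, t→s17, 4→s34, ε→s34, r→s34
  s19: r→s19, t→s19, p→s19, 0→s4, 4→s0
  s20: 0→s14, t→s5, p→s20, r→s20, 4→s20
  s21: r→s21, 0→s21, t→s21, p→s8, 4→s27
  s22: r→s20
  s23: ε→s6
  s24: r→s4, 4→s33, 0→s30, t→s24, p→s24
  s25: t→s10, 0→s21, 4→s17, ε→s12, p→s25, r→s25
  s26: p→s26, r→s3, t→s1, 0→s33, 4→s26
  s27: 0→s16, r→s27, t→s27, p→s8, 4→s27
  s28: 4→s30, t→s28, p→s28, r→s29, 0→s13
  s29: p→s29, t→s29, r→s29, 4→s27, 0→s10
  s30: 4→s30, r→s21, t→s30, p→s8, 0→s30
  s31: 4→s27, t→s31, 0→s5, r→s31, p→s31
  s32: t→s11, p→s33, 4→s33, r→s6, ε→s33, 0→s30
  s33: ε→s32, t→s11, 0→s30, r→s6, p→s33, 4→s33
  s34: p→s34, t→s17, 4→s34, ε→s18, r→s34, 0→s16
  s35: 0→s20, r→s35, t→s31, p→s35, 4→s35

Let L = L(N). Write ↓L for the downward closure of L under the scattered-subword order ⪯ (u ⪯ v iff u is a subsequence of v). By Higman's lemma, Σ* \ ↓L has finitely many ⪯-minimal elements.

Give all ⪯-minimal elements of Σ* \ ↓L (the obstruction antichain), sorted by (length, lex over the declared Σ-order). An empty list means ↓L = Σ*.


|Q|=36, |F|=33, |δ|=179 (8 ε).
min D↑ (31 st, q0=0, F={14}): 0:t→0,p→0,4→1,0→2,r→3 1:t→4,p→1,4→1,0→5,r→6 2:t→2,p→2,4→5,0→7,r→8 3:t→3,p→3,4→9,0→8,r→3 4:t→10,p→4,4→4,0→11,r→12 5:t→11,p→5,4→5,0→7,r→13 6:t→12,p→6,4→9,0→13,r→6 7:t→7,p→14,4→7,0→7,r→15 8:t→8,p→8,4→16,0→15,r→8 9:t→17,p→9,4→9,0→18,r→9 10:t→10,p→10,4→7,0→19,r→20 11:t→19,p→11,4→11,0→7,r→21 12:t→20,p→12,4→17,0→21,r→12 13:t→21,p→13,4→16,0→15,r→13 14:t→14,p→14,4→14,0→14,r→14 15:t→15,p→14,4→22,0→15,r→15 16:t→23,p→16,4→16,0→24,r→16 17:t→25,p→17,4→17,0→26,r→17 18:t→26,p→18,4→18,0→27,r→18 19:t→19,p→19,4→7,0→7,r→28 20:t→20,p→20,4→22,0→28,r→20 21:t→28,p→21,4→23,0→15,r→21 22:t→22,p→14,4→22,0→24,r→22 23:t→29,p→23,4→23,0→24,r→23 24:t→24,p→14,4→24,0→27,r→24 25:t→25,p→25,4→22,0→30,r→25 26:t→30,p→26,4→26,0→27,r→26 27:t→27,p→14,4→27,0→27,r→14 28:t→28,p→28,4→22,0→15,r→28 29:t→29,p→29,4→22,0→24,r→29 30:t→30,p→30,4→24,0→27,r→30.
'00p': run [35, 24, 6, 1] end={s8} — reject; 3/3 deletions ∈↓L.
'4tt4p': |S_i|=[35, 31, 21, 13, 6, 1] end={s8} rej; 5/5 single-dels accept.
'r400r': N↓-sim [35, 25, 14, 6, 2, 1] end={s8} rej; 5/5 deletions ∈↓L.
3 minimals (antichain).

A = [00p, 4tt4p, r400r].


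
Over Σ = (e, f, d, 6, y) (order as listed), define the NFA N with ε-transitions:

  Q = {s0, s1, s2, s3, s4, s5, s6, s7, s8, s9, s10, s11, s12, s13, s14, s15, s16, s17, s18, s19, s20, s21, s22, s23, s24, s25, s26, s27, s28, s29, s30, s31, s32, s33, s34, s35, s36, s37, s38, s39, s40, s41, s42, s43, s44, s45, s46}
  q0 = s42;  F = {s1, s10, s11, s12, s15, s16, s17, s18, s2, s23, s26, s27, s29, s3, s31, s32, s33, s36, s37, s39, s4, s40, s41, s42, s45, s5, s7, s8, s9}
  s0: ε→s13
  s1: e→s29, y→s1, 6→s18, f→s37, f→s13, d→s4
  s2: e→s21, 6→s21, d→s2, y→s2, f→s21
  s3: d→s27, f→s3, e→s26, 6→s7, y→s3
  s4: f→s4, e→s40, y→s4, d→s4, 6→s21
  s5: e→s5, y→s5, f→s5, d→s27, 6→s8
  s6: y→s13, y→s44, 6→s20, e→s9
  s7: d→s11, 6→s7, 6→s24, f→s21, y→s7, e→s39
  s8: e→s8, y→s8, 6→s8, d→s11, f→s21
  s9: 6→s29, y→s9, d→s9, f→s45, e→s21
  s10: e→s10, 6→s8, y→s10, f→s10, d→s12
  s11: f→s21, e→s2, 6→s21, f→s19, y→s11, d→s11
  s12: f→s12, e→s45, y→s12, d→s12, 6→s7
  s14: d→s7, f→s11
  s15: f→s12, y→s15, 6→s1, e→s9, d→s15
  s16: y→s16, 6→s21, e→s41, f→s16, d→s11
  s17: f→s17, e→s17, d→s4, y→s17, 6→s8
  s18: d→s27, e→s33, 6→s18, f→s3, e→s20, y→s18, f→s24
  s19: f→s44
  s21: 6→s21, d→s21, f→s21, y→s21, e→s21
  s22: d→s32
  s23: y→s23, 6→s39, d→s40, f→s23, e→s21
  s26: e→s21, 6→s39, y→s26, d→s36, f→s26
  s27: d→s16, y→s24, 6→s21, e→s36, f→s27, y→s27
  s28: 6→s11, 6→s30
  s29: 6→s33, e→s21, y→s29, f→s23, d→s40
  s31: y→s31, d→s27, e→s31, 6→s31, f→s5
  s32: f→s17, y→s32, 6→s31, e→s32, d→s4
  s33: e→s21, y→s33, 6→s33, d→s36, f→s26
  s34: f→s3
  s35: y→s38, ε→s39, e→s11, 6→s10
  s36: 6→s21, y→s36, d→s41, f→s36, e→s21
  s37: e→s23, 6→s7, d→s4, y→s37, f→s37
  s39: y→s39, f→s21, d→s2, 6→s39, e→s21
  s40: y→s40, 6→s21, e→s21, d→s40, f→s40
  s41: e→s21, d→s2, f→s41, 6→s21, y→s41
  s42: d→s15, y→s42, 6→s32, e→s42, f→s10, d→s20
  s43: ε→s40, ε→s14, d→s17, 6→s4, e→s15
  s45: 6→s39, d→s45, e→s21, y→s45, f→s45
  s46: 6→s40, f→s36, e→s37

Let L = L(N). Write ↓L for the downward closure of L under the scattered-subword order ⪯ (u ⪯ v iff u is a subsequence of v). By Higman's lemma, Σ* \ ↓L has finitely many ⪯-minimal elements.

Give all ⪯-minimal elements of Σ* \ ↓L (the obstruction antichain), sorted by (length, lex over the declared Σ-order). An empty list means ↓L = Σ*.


|Q|=47, |F|=29, |δ|=181 (4 ε).
min D↑ (30 st, q0=0, F={13}): 0:e→0,f→1,d→2,6→3,y→0 1:e→1,f→1,d→4,6→5,y→1 2:e→6,f→4,d→2,6→7,y→2 3:e→3,f→8,d→9,6→10,y→3 4:e→11,f→4,d→4,6→12,y→4 5:e→5,f→13,d→14,6→5,y→5 6:e→13,f→11,d→6,6→15,y→6 7:e→15,f→16,d→9,6→17,y→7 8:e→8,f→8,d→9,6→5,y→8 9:e→18,f→9,d→9,6→13,y→9 10:e→10,f→19,d→20,6→10,y→10 11:e→13,f→11,d→11,6→21,y→11 12:e→21,f→13,d→14,6→12,y→12 13:e→13,f→13,d→13,6→13,y→13 14:e→22,f→13,d→14,6→13,y→14 15:e→13,f→23,d→18,6→24,y→15 16:e→23,f→16,d→9,6→12,y→16 17:e→24,f→25,d→20,6→17,y→17 18:e→13,f→18,d→18,6→13,y→18 19:e→19,f→19,d→20,6→5,y→19 20:e→26,f→20,d→27,6→13,y→20 21:e→13,f→13,d→22,6→21,y→21 22:e→13,f→13,d→22,6→13,y→22 23:e→13,f→23,d→18,6→21,y→23 24:e→13,f→28,d→26,6→24,y→24 25:e→28,f→25,d→20,6→12,y→25 26:e→13,f→26,d→29,6→13,y→26 27:e→29,f→27,d→14,6→13,y→27 28:e→13,f→28,d→26,6→21,y→28 29:e→13,f→29,d→22,6→13,y→29 [Hopcroft].
'f6f': N↓-sim [35, 25, 9, 3] end={s19,s21,s44} ∉↓L; 3/3 deletions ∈↓L.
'dee': N↓-sim [35, 28, 13, 1] end={s21} — reject; 3/3 deletions ∈↓L.
'6d6': run [35, 29, 12, 1] end={s21} — reject; 3/3 deletions ∈↓L.
'66dddf': N↓-sim [35, 29, 20, 10, 7, 5, 3] end={s19,s21,s44} rej; 6/6 single-dels accept.
4 minimals (antichain).

min(Σ*\↓L) = [f6f, dee, 6d6, 66dddf].


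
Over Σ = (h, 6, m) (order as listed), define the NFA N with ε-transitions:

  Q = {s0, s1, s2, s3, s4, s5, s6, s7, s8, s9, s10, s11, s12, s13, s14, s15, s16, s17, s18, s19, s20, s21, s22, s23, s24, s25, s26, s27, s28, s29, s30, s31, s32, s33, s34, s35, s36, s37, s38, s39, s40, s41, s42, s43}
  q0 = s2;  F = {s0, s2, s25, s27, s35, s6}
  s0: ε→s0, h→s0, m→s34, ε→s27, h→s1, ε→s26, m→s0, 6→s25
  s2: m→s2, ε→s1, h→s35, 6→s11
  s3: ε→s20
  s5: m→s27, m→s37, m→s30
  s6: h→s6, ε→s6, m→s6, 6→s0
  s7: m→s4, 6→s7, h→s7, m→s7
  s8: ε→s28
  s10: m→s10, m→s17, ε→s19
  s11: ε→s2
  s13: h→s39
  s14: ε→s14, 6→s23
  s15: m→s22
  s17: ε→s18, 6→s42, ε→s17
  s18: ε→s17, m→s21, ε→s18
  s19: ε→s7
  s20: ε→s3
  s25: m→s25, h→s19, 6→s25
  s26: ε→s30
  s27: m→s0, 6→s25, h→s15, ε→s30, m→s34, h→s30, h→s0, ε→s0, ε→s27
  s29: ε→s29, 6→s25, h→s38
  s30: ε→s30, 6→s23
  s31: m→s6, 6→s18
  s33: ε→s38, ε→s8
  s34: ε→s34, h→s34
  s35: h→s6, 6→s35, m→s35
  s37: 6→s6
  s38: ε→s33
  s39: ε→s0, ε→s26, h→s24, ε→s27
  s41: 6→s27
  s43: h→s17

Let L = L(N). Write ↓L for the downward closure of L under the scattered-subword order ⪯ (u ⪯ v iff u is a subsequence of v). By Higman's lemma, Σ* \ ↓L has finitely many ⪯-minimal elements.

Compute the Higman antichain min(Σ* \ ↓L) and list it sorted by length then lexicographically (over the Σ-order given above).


|Q|=44, |F|=6, |δ|=76 (29 ε).
min D↑ (6 st, q0=0, F={5}): 0:h→1,6→0,m→0 1:h→2,6→1,m→1 2:h→2,6→3,m→2 3:h→3,6→4,m→3 4:h→5,6→4,m→4 5:h→5,6→5,m→5 (ε-aug+det+¬).
'hh66h': |S_i|=[17, 15, 14, 13, 5, 3] end={s19,s4,s7} rej; 5/5 deletions ∈↓L.
1 obstructions.

Antichain: [hh66h].


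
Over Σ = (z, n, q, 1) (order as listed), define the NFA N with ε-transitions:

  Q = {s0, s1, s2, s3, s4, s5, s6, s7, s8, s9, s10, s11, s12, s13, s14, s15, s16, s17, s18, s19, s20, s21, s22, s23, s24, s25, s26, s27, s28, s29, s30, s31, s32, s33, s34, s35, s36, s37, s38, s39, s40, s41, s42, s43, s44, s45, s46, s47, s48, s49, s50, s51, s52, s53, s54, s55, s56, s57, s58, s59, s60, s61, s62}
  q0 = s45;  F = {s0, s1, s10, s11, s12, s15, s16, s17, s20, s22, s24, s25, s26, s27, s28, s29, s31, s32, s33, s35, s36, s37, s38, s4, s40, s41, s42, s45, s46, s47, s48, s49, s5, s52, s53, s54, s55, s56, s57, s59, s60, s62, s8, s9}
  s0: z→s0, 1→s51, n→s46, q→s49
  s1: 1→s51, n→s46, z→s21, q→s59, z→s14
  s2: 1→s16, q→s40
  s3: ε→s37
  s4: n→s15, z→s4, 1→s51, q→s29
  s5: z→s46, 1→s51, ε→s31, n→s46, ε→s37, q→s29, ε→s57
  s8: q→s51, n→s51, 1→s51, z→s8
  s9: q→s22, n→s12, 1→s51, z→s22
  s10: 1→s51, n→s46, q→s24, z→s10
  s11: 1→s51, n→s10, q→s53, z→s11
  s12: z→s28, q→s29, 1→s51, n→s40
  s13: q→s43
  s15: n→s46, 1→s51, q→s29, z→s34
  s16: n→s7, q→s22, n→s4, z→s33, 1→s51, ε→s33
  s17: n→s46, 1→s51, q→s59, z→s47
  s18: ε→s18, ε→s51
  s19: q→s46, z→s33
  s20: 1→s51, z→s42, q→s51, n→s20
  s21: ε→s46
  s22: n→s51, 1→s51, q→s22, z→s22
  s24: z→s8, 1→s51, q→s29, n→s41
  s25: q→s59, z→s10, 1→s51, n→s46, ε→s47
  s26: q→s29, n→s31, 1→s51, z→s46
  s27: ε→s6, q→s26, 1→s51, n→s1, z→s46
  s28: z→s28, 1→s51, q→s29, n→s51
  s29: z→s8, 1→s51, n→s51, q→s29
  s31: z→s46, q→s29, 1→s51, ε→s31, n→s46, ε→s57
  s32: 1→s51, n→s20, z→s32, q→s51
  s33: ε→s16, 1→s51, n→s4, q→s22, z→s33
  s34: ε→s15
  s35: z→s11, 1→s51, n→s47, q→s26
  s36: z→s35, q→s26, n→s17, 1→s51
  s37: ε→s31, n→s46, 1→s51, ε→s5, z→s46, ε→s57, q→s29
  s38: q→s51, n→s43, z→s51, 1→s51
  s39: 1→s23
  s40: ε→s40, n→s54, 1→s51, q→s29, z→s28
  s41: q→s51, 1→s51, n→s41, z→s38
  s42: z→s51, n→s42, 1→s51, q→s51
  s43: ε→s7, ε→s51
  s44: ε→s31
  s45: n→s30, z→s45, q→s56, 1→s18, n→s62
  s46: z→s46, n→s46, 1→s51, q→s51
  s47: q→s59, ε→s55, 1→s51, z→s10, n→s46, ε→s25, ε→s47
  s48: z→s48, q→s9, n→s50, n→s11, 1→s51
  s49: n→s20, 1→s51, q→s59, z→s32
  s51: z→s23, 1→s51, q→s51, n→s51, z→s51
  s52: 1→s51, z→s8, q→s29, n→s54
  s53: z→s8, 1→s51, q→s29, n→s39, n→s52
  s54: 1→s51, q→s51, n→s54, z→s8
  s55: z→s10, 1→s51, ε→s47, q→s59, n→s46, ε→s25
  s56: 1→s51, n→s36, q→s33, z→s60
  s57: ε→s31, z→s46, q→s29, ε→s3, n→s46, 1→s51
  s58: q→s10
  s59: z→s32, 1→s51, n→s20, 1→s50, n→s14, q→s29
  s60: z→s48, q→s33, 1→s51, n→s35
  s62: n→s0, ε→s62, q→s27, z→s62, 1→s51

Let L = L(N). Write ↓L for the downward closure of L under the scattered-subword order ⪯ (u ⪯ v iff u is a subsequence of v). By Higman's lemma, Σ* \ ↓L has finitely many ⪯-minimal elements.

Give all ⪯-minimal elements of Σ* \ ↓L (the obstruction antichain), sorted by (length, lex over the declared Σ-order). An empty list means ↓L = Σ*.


|Q|=63, |F|=44, |δ|=224 (29 ε).
min D↑ (39 st, q0=0, F={3}): 0:z→0,n→1,q→2,1→3 1:z→1,n→4,q→5,1→3 2:z→6,n→7,q→8,1→3 3:z→3,n→3,q→3,1→3 4:z→4,n→9,q→10,1→3 5:z→9,n→11,q→12,1→3 6:z→13,n→14,q→8,1→3 7:z→14,n→15,q→12,1→3 8:z→8,n→16,q→17,1→3 9:z→9,n→9,q→3,1→3 10:z→18,n→19,q→20,1→3 11:z→9,n→9,q→20,1→3 12:z→9,n→21,q→22,1→3 13:z→13,n→23,q→24,1→3 14:z→23,n→25,q→12,1→3 15:z→25,n→9,q→20,1→3 16:z→16,n→26,q→22,1→3 17:z→17,n→3,q→17,1→3 18:z→18,n→19,q→3,1→3 19:z→27,n→19,q→3,1→3 20:z→18,n→19,q→22,1→3 21:z→9,n→9,q→22,1→3 22:z→28,n→3,q→22,1→3 23:z→23,n→29,q→30,1→3 24:z→17,n→31,q→17,1→3 25:z→29,n→9,q→20,1→3 26:z→26,n→9,q→22,1→3 27:z→3,n→27,q→3,1→3 28:z→28,n→3,q→3,1→3 29:z→29,n→9,q→32,1→3 30:z→28,n→33,q→22,1→3 31:z→34,n→35,q→22,1→3 32:z→28,n→36,q→22,1→3 33:z→28,n→37,q→22,1→3 34:z→34,n→3,q→22,1→3 35:z→34,n→37,q→22,1→3 36:z→38,n→36,q→3,1→3 37:z→28,n→37,q→3,1→3 38:z→3,n→3,q→3,1→3.
'1': run [57, 4] end={s18,s23,s50,s51} ∉↓L; 1/1 del acc.
'nnnq': N↓-sim [57, 48, 37, 12, 2] end={s23,s51} — reject; 4/4 del acc.
'nqzq': run [57, 48, 31, 12, 2] end={s23,s51} — reject; 4/4 del acc.
'qqqn': run [57, 52, 36, 5, 2] end={s23,s51} ∉↓L; 4/4 deletions ∈↓L.
'nnqnzz': N↓-sim [57, 48, 37, 16, 9, 6, 2] end={s23,s51} — reject; 6/6 del acc.
'qzzqzn': |S_i|=[57, 52, 45, 31, 18, 9, 4] end={s23,s43,s51,s7} ∉↓L; 6/6 single-dels accept.
6 obstructions.

A = [1, nnnq, nqzq, qqqn, nnqnzz, qzzqzn].


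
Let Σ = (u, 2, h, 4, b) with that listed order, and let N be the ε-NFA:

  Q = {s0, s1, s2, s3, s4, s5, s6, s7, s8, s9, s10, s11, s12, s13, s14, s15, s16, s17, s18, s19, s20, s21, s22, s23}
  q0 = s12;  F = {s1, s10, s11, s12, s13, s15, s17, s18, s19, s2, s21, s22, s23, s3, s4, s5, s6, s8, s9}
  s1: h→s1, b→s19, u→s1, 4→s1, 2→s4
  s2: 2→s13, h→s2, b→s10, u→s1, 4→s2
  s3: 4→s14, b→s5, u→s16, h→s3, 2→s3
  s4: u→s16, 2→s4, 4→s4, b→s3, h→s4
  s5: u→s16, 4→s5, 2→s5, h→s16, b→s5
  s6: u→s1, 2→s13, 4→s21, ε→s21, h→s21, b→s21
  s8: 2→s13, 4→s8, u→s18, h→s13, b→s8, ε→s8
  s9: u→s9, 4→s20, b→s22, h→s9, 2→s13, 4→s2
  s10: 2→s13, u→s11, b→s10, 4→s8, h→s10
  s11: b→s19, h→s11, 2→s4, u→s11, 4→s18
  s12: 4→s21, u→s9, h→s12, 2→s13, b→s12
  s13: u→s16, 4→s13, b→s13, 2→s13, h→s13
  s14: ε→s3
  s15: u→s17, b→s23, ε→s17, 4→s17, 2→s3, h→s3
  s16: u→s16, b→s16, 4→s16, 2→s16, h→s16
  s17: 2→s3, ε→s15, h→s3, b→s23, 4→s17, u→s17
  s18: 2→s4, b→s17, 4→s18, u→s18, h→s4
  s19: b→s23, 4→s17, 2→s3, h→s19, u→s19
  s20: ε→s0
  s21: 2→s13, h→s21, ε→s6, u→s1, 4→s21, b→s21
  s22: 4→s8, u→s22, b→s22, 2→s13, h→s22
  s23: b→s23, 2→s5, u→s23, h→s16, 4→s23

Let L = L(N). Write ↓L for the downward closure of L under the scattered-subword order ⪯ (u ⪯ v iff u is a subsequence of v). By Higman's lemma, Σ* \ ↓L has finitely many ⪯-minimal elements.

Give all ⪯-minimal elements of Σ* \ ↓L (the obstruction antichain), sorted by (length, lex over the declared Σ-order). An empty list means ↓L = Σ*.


A = [2u, ub4hu, 4ubbh].

|Q|=24, |F|=19, |δ|=108 (7 ε).
min D↑ (18 st, q0=0, F={6}): 0:u→1,2→2,h→0,4→3,b→0 1:u→1,2→2,h→1,4→4,b→5 2:u→6,2→2,h→2,4→2,b→2 3:u→7,2→2,h→3,4→3,b→3 4:u→7,2→2,h→4,4→4,b→8 5:u→5,2→2,h→5,4→9,b→5 6:u→6,2→6,h→6,4→6,b→6 7:u→7,2→10,h→7,4→7,b→11 8:u→12,2→2,h→8,4→9,b→8 9:u→13,2→2,h→2,4→9,b→9 10:u→6,2→10,h→10,4→10,b→14 11:u→11,2→14,h→11,4→15,b→16 12:u→12,2→10,h→12,4→13,b→11 13:u→13,2→10,h→10,4→13,b→15 14:u→6,2→14,h→14,4→14,b→17 15:u→15,2→14,h→14,4→15,b→16 16:u→16,2→17,h→6,4→16,b→16 17:u→6,2→17,h→6,4→17,b→17 [Hopcroft].
'2u': run [23, 6, 1] end={s16} — reject; 2/2 single-dels accept.
'ub4hu': |S_i|=[23, 20, 15, 11, 6, 1] end={s16} rej; 5/5 single-dels accept.
'4ubbh': |S_i|=[23, 20, 12, 8, 3, 1] end={s16} ∉↓L; 5/5 deletions ∈↓L.
3 words, ⪯-incomp.


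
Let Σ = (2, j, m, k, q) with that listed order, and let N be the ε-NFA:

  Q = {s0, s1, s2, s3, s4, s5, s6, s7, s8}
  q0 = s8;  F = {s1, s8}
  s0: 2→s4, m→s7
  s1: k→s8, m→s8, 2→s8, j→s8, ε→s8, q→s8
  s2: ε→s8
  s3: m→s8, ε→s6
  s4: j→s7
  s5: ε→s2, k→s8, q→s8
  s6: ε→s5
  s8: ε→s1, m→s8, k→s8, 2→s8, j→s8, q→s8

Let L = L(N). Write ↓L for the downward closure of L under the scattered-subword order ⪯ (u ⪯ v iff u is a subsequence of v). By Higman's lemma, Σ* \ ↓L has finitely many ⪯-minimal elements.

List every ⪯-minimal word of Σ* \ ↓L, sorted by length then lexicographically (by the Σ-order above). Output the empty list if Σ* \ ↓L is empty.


min(Σ*\↓L) = [].

|Q|=9, |F|=2, |δ|=22 (6 ε).
min D↑ (1 st, q0=0, F={}): 0:2→0,j→0,m→0,k→0,q→0 (ε-aug+det+¬).
L(D↑) = ∅; no obstructions.


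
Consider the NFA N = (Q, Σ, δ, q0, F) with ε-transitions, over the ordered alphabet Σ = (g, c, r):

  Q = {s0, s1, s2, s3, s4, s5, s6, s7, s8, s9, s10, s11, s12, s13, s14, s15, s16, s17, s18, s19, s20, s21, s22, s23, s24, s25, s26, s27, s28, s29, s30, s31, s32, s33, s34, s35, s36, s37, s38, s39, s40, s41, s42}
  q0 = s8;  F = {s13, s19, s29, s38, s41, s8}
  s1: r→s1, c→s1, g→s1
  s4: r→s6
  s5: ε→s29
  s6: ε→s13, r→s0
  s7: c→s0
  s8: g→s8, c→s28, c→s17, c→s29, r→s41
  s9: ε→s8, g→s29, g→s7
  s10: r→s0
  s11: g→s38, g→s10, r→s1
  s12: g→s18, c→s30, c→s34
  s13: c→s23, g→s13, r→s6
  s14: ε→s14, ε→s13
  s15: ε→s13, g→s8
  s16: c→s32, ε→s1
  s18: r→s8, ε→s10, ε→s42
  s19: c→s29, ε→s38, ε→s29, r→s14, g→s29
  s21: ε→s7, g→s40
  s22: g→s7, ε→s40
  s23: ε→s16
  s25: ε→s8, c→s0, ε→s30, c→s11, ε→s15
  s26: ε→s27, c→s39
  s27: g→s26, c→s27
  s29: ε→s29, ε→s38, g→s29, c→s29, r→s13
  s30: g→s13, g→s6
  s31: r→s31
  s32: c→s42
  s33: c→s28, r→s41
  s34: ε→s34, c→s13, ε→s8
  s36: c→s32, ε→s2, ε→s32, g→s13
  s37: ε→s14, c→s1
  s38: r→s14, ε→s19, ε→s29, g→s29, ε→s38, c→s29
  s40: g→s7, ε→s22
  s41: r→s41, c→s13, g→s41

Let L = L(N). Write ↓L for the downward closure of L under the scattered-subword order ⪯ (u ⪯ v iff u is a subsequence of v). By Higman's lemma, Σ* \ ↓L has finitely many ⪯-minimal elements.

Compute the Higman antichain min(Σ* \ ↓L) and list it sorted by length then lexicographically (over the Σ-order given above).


|Q|=43, |F|=6, |δ|=85 (29 ε).
min D↑ (5 st, q0=0, F={4}): 0:g→0,c→1,r→2 1:g→1,c→1,r→3 2:g→2,c→3,r→2 3:g→3,c→4,r→3 4:g→4,c→4,r→4 [Hopcroft].
'crc': |S_i|=[16, 14, 9, 5] end={s1,s16,s23,s32,s42} rej; 3/3 single-dels accept.
'rcc': |S_i|=[16, 10, 8, 5] end={s1,s16,s23,s32,s42} rej; 3/3 deletions ∈↓L.
2 minimals (antichain).

min(Σ*\↓L) = [crc, rcc].


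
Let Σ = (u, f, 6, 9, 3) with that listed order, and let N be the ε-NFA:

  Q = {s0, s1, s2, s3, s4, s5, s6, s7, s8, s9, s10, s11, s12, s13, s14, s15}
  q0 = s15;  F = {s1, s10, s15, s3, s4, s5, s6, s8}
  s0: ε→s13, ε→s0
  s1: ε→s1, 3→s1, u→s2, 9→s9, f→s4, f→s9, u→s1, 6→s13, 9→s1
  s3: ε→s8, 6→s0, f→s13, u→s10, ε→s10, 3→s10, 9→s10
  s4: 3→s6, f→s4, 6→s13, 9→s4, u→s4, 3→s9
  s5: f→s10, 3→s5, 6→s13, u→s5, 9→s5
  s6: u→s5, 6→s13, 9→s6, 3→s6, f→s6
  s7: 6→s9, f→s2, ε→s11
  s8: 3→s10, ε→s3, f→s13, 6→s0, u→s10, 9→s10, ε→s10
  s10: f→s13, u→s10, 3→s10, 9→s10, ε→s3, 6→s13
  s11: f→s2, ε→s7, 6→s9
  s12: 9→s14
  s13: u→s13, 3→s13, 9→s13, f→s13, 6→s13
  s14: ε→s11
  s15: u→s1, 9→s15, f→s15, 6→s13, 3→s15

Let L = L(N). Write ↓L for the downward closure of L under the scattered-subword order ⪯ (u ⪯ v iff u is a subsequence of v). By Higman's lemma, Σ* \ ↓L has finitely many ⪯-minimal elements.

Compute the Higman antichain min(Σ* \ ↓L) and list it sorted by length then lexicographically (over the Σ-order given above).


A = [6, uf3uff].

|Q|=16, |F|=8, |δ|=65 (11 ε).
min D↑ (7 st, q0=0, F={2}): 0:u→1,f→0,6→2,9→0,3→0 1:u→1,f→3,6→2,9→1,3→1 2:u→2,f→2,6→2,9→2,3→2 3:u→3,f→3,6→2,9→3,3→4 4:u→5,f→4,6→2,9→4,3→4 5:u→5,f→6,6→2,9→5,3→5 6:u→6,f→2,6→2,9→6,3→6 [Hopcroft].
'6': |S_i|=[12, 2] end={s0,s13} rej; 1/1 del acc.
'uf3uff': run [12, 11, 9, 8, 6, 5, 1] end={s13} — reject; 6/6 deletions ∈↓L.
2 words, ⪯-incomp.


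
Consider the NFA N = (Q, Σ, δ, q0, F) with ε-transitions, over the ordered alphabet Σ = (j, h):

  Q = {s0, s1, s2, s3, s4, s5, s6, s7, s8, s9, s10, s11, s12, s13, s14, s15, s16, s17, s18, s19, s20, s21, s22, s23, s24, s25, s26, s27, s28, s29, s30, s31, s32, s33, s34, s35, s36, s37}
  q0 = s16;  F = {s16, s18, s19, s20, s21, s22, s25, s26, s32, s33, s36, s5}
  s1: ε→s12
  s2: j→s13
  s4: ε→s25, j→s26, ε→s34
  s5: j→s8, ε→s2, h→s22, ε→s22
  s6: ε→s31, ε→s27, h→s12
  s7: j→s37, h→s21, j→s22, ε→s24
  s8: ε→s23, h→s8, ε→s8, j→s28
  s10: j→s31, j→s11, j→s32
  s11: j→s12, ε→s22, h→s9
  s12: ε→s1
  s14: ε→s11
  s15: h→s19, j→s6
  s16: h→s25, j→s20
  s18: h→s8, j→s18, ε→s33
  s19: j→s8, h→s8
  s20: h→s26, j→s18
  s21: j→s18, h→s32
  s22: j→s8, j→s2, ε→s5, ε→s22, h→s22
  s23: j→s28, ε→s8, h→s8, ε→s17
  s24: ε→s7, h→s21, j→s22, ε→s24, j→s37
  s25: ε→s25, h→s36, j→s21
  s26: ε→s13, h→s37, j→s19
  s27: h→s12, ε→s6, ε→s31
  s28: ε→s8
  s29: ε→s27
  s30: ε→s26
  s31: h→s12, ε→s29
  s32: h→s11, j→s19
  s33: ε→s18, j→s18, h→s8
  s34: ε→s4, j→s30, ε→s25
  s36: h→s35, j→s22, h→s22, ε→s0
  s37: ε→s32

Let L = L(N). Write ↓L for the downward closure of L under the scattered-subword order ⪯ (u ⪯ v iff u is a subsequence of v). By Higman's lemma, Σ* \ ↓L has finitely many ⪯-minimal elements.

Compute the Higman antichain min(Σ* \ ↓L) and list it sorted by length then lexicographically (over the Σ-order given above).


min(Σ*\↓L) = [jjh, jhjj, hhjj, hhhj].

|Q|=38, |F|=12, |δ|=82 (33 ε).
min D↑ (11 st, q0=0, F={7}): 0:j→1,h→2 1:j→3,h→4 2:j→5,h→6 3:j→3,h→7 4:j→8,h→9 5:j→3,h→9 6:j→10,h→10 7:j→7,h→7 8:j→7,h→7 9:j→8,h→10 10:j→7,h→10.
'jjh': |S_i|=[25, 20, 11, 4] end={s17,s23,s28,s8} rej; 3/3 del acc.
'jhjj': run [25, 20, 16, 9, 5] end={s13,s17,s23,s28,s8} rej; 4/4 single-dels accept.
'hhjj': |S_i|=[25, 23, 18, 11, 6] end={s13,s17,s2,s23,s28,s8} rej; 4/4 del acc.
'hhhj': N↓-sim [25, 23, 18, 13, 8] end={s1,s12,s13,s17,s2,s23,s28,s8} rej; 4/4 single-dels accept.
4 minimals (antichain).


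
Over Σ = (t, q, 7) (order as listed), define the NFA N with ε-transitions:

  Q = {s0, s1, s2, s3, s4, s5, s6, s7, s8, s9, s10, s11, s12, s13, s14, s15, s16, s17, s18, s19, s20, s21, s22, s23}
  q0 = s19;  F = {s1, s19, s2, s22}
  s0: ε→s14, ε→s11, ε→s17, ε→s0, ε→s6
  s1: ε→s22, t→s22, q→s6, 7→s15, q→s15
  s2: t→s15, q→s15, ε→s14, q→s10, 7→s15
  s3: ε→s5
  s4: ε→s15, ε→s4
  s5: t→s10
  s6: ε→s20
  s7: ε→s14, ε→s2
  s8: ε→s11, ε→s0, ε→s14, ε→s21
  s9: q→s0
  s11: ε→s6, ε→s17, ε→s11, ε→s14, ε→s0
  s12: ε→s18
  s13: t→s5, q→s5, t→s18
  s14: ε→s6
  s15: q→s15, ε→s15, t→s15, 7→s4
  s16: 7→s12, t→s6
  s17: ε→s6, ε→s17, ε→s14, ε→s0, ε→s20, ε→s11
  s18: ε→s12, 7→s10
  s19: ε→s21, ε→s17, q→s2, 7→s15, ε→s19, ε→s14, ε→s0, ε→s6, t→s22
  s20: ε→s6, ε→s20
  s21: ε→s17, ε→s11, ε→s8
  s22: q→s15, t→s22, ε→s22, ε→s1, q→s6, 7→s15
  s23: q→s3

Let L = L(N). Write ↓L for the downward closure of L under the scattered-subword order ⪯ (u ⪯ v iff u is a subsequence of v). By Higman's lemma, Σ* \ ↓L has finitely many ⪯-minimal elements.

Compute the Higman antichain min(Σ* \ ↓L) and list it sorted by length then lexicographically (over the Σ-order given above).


|Q|=24, |F|=4, |δ|=72 (45 ε).
min D↑ (4 st, q0=0, F={3}): 0:t→1,q→2,7→3 1:t→1,q→3,7→3 2:t→3,q→3,7→3 3:t→3,q→3,7→3.
'7': run [15, 2] end={s15,s4} rej; 1/1 del acc.
'tq': |S_i|=[15, 6, 4] end={s15,s20,s4,s6} ∉↓L; 2/2 deletions ∈↓L.
'qt': |S_i|=[15, 7, 2] end={s15,s4} — reject; 2/2 single-dels accept.
'qq': |S_i|=[15, 7, 3] end={s10,s15,s4} rej; 2/2 deletions ∈↓L.
4 words, ⪯-incomp.

A = [7, tq, qt, qq].


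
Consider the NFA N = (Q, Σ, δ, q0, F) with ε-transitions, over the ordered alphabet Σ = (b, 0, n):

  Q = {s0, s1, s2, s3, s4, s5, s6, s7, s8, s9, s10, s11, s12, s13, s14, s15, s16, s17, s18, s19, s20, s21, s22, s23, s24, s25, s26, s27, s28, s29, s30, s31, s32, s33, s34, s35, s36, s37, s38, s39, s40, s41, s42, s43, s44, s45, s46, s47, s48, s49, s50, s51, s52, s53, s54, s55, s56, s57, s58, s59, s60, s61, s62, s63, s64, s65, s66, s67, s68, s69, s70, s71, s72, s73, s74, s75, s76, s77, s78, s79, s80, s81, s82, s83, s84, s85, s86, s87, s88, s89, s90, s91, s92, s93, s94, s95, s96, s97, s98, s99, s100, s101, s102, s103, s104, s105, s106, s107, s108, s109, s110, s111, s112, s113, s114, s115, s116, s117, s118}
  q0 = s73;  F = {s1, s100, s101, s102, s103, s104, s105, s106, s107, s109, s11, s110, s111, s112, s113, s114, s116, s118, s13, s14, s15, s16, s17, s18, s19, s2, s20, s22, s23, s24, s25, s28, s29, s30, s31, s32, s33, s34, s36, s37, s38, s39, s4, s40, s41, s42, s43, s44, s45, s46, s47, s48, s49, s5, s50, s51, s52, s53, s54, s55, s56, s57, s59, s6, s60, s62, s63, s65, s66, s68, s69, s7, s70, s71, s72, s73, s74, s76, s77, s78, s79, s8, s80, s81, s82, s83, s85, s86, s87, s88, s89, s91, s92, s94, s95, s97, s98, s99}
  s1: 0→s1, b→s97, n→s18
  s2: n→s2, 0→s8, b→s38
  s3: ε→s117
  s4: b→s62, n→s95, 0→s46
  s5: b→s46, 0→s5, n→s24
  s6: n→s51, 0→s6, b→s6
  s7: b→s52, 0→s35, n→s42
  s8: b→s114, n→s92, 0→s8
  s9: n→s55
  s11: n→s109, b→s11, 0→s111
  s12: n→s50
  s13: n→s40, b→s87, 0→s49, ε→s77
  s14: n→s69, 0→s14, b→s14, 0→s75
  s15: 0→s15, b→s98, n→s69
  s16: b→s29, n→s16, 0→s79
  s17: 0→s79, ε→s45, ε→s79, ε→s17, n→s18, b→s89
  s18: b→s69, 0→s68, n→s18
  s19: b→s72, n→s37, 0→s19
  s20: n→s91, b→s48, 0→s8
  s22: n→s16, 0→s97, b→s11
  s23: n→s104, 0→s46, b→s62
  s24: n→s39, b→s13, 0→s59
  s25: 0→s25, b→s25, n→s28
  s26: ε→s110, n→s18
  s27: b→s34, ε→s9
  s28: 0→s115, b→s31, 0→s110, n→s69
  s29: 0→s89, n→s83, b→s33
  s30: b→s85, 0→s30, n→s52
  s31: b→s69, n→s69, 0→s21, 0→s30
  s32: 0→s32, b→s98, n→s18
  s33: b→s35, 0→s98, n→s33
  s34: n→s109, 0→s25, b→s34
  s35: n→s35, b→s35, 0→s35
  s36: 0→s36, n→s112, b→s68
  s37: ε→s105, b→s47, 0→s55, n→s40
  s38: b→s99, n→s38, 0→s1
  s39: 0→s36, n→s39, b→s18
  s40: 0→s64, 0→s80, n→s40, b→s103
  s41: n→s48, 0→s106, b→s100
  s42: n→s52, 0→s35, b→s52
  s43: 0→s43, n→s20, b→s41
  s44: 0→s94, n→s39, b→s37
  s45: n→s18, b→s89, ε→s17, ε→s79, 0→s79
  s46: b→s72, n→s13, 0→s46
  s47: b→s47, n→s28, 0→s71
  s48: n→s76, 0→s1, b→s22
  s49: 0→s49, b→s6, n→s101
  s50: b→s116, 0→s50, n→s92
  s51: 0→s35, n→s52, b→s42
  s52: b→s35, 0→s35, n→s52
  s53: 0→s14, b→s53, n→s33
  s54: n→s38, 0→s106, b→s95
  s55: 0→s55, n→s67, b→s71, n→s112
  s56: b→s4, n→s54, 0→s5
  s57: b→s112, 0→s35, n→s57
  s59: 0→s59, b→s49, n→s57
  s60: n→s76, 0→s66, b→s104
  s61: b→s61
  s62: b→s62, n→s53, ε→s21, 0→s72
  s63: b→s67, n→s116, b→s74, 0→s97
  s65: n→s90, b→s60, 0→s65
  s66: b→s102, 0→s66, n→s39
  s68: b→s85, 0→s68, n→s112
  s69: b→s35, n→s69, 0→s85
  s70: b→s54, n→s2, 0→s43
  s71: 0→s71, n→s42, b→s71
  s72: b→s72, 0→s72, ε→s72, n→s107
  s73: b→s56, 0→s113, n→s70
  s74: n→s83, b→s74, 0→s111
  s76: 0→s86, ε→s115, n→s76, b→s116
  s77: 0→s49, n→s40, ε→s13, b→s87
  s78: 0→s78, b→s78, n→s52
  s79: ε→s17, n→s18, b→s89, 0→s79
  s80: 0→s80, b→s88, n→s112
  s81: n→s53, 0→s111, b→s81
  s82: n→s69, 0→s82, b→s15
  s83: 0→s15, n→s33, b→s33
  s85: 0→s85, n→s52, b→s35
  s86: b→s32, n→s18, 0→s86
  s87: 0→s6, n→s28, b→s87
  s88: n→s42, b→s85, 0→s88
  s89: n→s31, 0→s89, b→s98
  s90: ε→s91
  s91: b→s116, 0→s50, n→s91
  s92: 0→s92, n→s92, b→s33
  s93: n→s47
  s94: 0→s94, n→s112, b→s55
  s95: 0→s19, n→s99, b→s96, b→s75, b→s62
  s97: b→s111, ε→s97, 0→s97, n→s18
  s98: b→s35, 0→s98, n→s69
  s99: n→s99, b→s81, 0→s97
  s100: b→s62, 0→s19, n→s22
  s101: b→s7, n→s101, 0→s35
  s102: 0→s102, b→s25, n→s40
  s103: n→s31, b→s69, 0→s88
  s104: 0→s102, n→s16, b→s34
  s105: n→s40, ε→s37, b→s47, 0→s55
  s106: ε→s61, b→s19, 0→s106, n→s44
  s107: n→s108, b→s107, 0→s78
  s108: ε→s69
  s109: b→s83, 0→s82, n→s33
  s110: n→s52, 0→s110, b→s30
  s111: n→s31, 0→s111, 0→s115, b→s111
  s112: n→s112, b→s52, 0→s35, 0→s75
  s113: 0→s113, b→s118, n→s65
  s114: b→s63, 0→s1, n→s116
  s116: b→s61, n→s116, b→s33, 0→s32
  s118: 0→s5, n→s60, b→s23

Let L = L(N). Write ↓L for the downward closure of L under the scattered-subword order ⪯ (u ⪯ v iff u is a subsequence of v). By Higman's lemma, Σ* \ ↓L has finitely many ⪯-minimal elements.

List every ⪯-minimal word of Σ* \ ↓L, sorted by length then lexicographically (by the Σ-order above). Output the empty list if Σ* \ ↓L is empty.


|Q|=119, |F|=98, |δ|=334 (20 ε).
min D↑ (95 st, q0=0, F={63}): 0:b→1,0→2,n→3 1:b→4,0→5,n→6 2:b→7,0→2,n→8 3:b→6,0→9,n→10 4:b→11,0→12,n→13 5:b→12,0→5,n→14 6:b→13,0→15,n→16 7:b→17,0→5,n→18 8:b→18,0→8,n→19 9:b→20,0→9,n→21 10:b→16,0→22,n→10 11:b→11,0→23,n→24 12:b→23,0→12,n→25 13:b→11,0→26,n→27 14:b→25,0→28,n→29 15:b→26,0→15,n→30 16:b→27,0→31,n→16 17:b→11,0→12,n→32 18:b→32,0→33,n→34 19:b→35,0→36,n→19 20:b→37,0→15,n→38 21:b→38,0→22,n→19 22:b→39,0→22,n→40 23:b→23,0→23,n→41 24:b→24,0→42,n→43 25:b→44,0→45,n→46 26:b→23,0→26,n→47 27:b→48,0→49,n→27 28:b→45,0→28,n→50 29:b→51,0→52,n→29 30:b→47,0→53,n→29 31:b→49,0→31,n→51 32:b→54,0→55,n→56 33:b→55,0→33,n→29 34:b→35,0→57,n→34 35:b→43,0→58,n→35 36:b→35,0→36,n→40 37:b→11,0→26,n→59 38:b→59,0→31,n→34 39:b→60,0→31,n→35 40:b→43,0→40,n→40 41:b→41,0→61,n→62 42:b→42,0→42,n→62 43:b→63,0→64,n→43 44:b→44,0→65,n→66 45:b→65,0→45,n→67 46:b→68,0→69,n→46 47:b→70,0→71,n→46 48:b→48,0→72,n→24 49:b→72,0→49,n→51 50:b→73,0→63,n→50 51:b→62,0→74,n→51 52:b→74,0→52,n→73 53:b→71,0→53,n→73 54:b→54,0→75,n→76 55:b→75,0→55,n→46 56:b→77,0→78,n→56 57:b→58,0→57,n→51 58:b→64,0→58,n→51 59:b→79,0→49,n→56 60:b→80,0→49,n→35 61:b→61,0→61,n→81 62:b→63,0→82,n→62 63:b→63,0→63,n→63 64:b→63,0→64,n→62 65:b→65,0→65,n→83 66:b→84,0→85,n→62 67:b→86,0→63,n→67 68:b→62,0→87,n→84 69:b→87,0→69,n→73 70:b→70,0→88,n→66 71:b→88,0→71,n→73 72:b→72,0→72,n→84 73:b→81,0→63,n→73 74:b→82,0→74,n→73 75:b→75,0→75,n→66 76:b→89,0→90,n→43 77:b→43,0→91,n→89 78:b→91,0→78,n→51 79:b→79,0→72,n→76 80:b→80,0→72,n→89 81:b→63,0→63,n→81 82:b→63,0→82,n→81 83:b→92,0→63,n→81 84:b→62,0→93,n→62 85:b→93,0→85,n→81 86:b→81,0→63,n→92 87:b→82,0→87,n→92 88:b→88,0→88,n→92 89:b→43,0→94,n→43 90:b→94,0→90,n→62 91:b→64,0→91,n→84 92:b→81,0→63,n→81 93:b→82,0→93,n→81 94:b→64,0→94,n→62.
'bbbnnb': run [108, 96, 75, 44, 24, 7, 1] end={s35} — reject; 6/6 del acc.
'b0n0n0': N↓-sim [108, 96, 66, 44, 27, 10, 2] end={s35,s75} — reject; 6/6 single-dels accept.
'0nnbbb': |S_i|=[108, 97, 85, 49, 24, 7, 2] end={s35,s61} — reject; 6/6 del acc.
'nn0nbb': |S_i|=[108, 100, 75, 46, 21, 7, 2] end={s35,s61} rej; 6/6 del acc.
4 minimals (antichain).

min(Σ*\↓L) = [bbbnnb, b0n0n0, 0nnbbb, nn0nbb].


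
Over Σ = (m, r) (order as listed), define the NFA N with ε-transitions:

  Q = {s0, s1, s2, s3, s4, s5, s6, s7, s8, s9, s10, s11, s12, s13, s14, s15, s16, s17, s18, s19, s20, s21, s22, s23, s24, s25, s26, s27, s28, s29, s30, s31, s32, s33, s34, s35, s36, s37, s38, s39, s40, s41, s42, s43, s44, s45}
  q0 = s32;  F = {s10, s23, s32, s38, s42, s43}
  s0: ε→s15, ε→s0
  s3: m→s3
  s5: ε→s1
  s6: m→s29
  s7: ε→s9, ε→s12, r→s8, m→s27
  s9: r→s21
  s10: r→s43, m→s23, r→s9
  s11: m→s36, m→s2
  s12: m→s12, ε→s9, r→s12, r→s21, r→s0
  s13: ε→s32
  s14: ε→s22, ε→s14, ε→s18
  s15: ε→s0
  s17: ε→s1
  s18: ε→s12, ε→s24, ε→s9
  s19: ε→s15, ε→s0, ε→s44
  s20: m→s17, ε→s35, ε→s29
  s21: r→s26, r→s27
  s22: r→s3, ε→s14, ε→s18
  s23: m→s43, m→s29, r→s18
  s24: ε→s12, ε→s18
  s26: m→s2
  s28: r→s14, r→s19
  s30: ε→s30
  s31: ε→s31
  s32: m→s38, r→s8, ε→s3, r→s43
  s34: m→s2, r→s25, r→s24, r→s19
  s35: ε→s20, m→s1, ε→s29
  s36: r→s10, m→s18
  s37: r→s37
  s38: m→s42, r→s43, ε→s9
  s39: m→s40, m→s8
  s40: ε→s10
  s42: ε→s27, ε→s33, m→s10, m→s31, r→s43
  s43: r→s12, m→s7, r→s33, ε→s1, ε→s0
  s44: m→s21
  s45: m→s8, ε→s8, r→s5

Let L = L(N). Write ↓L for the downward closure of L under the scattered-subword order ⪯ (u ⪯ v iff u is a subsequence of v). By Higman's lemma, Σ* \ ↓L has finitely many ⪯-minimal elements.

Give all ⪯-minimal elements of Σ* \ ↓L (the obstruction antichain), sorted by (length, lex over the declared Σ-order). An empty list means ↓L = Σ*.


|Q|=46, |F|=6, |δ|=84 (36 ε).
min D↑ (7 st, q0=0, F={4}): 0:m→1,r→2 1:m→3,r→2 2:m→4,r→4 3:m→5,r→2 4:m→4,r→4 5:m→6,r→2 6:m→2,r→4 [Hopcroft].
'rm': N↓-sim [23, 15, 10] end={s0,s12,s15,s2,s21,s26,s27,s7,s8,s9} — reject; 2/2 deletions ∈↓L.
'rr': run [23, 15, 10] end={s0,s12,s15,s2,s21,s26,s27,s33,s8,s9} ∉↓L; 2/2 deletions ∈↓L.
'mmmmr': run [23, 22, 21, 20, 18, 12] end={s0,s12,s15,s18,s2,s21,s24,s26,s27,s33,s8,s9} ∉↓L; 5/5 deletions ∈↓L.
'mmmmmm': |S_i|=[23, 22, 21, 20, 18, 15, 11] end={s0,s12,s15,s2,s21,s26,s27,s3,s7,s8,s9} ∉↓L; 6/6 single-dels accept.
4 words, ⪯-incomp.

A = [rm, rr, mmmmr, mmmmmm].


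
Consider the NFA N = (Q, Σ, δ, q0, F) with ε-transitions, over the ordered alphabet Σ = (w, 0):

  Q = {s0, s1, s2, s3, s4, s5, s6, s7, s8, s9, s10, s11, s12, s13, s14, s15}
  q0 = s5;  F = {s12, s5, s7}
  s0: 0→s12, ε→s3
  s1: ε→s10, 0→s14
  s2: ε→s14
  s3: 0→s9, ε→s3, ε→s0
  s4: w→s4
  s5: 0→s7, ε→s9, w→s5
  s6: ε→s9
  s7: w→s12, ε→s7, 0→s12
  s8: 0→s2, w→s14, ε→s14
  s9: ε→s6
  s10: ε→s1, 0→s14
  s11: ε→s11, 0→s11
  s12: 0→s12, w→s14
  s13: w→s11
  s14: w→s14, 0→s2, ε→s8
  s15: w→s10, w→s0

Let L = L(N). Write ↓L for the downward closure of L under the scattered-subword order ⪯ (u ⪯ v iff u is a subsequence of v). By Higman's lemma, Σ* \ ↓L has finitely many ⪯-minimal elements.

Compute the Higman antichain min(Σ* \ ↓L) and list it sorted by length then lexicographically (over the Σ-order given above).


min(Σ*\↓L) = [0ww, 00w].

|Q|=16, |F|=3, |δ|=32 (13 ε).
min D↑ (4 st, q0=0, F={3}): 0:w→0,0→1 1:w→2,0→2 2:w→3,0→2 3:w→3,0→3 [Hopcroft].
'0ww': N↓-sim [8, 5, 4, 3] end={s14,s2,s8} — reject; 3/3 single-dels accept.
'00w': |S_i|=[8, 5, 4, 3] end={s14,s2,s8} ∉↓L; 3/3 single-dels accept.
2 obstructions.
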